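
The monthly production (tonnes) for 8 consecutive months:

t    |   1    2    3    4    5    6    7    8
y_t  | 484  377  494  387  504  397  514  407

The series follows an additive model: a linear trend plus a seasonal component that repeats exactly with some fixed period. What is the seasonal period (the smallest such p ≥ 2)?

First differences y_{t+1} − y_t: -107, 117, -107, 117, -107, 117, …
The difference pattern repeats every 2 terms and not for any smaller step, so p = 2.

2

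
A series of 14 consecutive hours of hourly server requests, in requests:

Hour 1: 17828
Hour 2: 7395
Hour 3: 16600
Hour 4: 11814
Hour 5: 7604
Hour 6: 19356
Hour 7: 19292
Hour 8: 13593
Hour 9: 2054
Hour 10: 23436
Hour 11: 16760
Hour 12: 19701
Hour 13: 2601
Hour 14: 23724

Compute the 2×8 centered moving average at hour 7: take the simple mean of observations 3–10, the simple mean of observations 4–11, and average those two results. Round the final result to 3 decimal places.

Sum over 3–10: 16600 + 11814 + 7604 + 19356 + 19292 + 13593 + 2054 + 23436 = 113749
Sum over 4–11: 11814 + 7604 + 19356 + 19292 + 13593 + 2054 + 23436 + 16760 = 113909
CMA at t=7 = (113749 + 113909) / (2·8) = 227658 / 16 = 14228.625

14228.625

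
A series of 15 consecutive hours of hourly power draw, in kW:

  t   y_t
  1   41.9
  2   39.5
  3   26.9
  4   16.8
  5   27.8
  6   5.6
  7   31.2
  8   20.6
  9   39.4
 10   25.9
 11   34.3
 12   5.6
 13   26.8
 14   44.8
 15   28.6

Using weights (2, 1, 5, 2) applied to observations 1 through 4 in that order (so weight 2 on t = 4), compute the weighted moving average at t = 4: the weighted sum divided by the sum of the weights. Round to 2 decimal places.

Weighted sum: 2·41.9 + 1·39.5 + 5·26.9 + 2·16.8 = 83.8 + 39.5 + 134.5 + 33.6 = 291.4
Weight total: 2 + 1 + 5 + 2 = 10
WMA = 291.4 / 10 = 29.14

29.14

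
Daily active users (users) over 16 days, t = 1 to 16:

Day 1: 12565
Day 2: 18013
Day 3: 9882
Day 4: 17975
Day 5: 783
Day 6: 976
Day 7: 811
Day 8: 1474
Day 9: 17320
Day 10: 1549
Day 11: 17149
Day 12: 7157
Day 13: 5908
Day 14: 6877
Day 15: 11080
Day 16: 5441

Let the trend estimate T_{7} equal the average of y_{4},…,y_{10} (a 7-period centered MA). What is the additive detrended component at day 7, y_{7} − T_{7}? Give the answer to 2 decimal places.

-5030.14

Trend T_7 = (17975 + 783 + 976 + 811 + 1474 + 17320 + 1549) / 7 = 40888/7 = 5841.1429
Detrended value: 811 − 5841.1429 = -5030.14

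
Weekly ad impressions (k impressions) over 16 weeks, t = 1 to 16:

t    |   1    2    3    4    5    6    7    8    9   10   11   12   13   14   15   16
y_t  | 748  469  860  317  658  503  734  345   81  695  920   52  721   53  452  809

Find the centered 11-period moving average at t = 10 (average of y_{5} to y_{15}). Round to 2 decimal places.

Sum of periods 5–15: 658 + 503 + 734 + 345 + 81 + 695 + 920 + 52 + 721 + 53 + 452 = 5214
Divide by 11: 5214 / 11 = 474.00

474.00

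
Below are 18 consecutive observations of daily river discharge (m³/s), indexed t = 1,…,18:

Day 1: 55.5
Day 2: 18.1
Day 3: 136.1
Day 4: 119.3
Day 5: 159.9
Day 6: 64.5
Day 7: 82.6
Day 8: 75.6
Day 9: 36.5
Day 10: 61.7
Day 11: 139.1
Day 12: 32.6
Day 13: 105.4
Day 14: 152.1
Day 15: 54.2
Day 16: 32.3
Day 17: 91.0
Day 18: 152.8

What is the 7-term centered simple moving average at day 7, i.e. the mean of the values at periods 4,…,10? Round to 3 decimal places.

Sum of periods 4–10: 119.3 + 159.9 + 64.5 + 82.6 + 75.6 + 36.5 + 61.7 = 600.1
Divide by 7: 600.1 / 7 = 85.729

85.729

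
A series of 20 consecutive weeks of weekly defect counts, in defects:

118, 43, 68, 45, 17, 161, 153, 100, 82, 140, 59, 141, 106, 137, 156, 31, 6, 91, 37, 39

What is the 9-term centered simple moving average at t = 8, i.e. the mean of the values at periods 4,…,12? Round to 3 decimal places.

Sum of periods 4–12: 45 + 17 + 161 + 153 + 100 + 82 + 140 + 59 + 141 = 898
Divide by 9: 898 / 9 = 99.778

99.778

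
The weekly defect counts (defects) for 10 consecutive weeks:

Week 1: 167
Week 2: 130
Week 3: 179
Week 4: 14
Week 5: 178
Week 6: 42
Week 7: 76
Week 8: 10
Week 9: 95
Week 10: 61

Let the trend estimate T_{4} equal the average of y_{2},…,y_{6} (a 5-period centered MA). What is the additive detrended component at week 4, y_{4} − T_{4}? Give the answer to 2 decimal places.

-94.60

Trend T_4 = (130 + 179 + 14 + 178 + 42) / 5 = 543/5 = 108.6000
Detrended value: 14 − 108.6000 = -94.60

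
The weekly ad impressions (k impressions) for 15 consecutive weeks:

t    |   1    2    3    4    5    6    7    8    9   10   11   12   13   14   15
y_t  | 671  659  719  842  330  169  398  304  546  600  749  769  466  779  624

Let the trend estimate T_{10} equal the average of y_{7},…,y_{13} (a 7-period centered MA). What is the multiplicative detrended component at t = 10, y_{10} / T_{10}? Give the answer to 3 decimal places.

1.096

Trend T_10 = (398 + 304 + 546 + 600 + 749 + 769 + 466) / 7 = 3832/7 = 547.42857
Ratio to trend: 600 / 547.42857 = 1.096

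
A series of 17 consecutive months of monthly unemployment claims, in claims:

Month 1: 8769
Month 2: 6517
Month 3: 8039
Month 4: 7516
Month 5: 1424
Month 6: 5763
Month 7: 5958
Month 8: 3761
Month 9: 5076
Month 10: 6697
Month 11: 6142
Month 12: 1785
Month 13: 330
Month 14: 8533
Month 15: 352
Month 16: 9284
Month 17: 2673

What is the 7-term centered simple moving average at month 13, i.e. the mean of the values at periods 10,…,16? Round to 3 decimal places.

Sum of periods 10–16: 6697 + 6142 + 1785 + 330 + 8533 + 352 + 9284 = 33123
Divide by 7: 33123 / 7 = 4731.857

4731.857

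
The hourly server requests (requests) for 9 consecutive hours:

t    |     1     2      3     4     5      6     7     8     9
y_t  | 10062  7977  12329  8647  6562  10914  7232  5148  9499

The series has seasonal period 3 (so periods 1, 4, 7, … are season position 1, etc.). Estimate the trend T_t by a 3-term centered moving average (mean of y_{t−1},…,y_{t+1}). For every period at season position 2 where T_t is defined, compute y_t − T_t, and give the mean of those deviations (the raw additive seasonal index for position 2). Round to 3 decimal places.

-2145.444

Season position 2 occurs at t = 2, 5, 8 (where T_t is defined).
t=2: T_2 = 10122.66667; y_2 − T_2 = 7977 − 10122.66667 = -2145.66667
t=5: T_5 = 8707.66667; y_5 − T_5 = 6562 − 8707.66667 = -2145.66667
t=8: T_8 = 7293.00000; y_8 − T_8 = 5148 − 7293.00000 = -2145.00000
Mean deviation: (-2145.66667 + -2145.66667 + -2145.00000) / 3 = -2145.444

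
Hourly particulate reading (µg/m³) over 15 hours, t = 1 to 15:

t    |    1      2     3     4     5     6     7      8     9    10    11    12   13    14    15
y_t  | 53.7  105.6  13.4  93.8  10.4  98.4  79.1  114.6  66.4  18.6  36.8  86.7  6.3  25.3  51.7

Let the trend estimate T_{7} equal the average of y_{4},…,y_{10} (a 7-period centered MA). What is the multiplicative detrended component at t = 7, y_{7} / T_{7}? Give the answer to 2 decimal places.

Trend T_7 = (93.8 + 10.4 + 98.4 + 79.1 + 114.6 + 66.4 + 18.6) / 7 = 481.3/7 = 68.7571
Ratio to trend: 79.1 / 68.7571 = 1.15

1.15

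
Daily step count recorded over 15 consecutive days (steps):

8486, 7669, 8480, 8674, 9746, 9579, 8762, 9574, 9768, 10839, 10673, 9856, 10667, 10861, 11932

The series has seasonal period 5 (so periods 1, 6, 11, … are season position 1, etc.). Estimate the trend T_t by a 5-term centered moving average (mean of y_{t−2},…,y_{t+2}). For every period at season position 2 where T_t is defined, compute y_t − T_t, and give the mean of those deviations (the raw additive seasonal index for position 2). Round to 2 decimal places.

-723.50

Season position 2 occurs at t = 7, 12 (where T_t is defined).
t=7: T_7 = 9485.8000; y_7 − T_7 = 8762 − 9485.8000 = -723.8000
t=12: T_12 = 10579.2000; y_12 − T_12 = 9856 − 10579.2000 = -723.2000
Mean deviation: (-723.8000 + -723.2000) / 2 = -723.50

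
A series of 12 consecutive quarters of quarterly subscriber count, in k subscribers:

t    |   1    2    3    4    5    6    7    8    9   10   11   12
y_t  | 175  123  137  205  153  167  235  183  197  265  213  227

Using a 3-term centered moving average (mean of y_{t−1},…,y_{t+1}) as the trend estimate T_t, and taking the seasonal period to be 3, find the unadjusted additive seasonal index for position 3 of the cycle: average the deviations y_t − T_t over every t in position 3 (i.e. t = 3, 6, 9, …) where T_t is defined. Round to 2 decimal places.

-18.00

Season position 3 occurs at t = 3, 6, 9 (where T_t is defined).
t=3: T_3 = 155.0000; y_3 − T_3 = 137 − 155.0000 = -18.0000
t=6: T_6 = 185.0000; y_6 − T_6 = 167 − 185.0000 = -18.0000
t=9: T_9 = 215.0000; y_9 − T_9 = 197 − 215.0000 = -18.0000
Mean deviation: (-18.0000 + -18.0000 + -18.0000) / 3 = -18.00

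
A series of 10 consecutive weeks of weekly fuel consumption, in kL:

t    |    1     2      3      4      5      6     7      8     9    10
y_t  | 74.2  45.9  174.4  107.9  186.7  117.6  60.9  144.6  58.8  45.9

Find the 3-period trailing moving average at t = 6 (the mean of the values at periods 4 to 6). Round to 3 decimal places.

Sum of periods 4–6: 107.9 + 186.7 + 117.6 = 412.2
Divide by 3: 412.2 / 3 = 137.400

137.400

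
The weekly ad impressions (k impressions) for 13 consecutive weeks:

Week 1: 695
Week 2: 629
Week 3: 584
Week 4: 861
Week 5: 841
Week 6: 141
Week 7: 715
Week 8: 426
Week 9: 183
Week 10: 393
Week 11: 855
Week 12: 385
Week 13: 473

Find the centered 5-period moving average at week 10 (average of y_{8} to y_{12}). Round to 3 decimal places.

448.400

Sum of periods 8–12: 426 + 183 + 393 + 855 + 385 = 2242
Divide by 5: 2242 / 5 = 448.400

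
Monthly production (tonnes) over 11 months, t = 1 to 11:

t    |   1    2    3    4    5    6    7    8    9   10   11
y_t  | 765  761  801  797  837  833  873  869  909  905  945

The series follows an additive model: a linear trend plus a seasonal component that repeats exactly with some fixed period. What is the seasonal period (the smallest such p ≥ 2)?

First differences y_{t+1} − y_t: -4, 40, -4, 40, -4, 40, …
The difference pattern repeats every 2 terms and not for any smaller step, so p = 2.

2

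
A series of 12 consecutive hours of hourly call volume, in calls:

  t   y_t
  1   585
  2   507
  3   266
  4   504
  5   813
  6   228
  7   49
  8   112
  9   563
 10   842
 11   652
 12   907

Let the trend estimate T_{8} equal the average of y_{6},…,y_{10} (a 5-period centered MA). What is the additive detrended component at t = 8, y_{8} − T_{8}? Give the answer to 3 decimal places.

Trend T_8 = (228 + 49 + 112 + 563 + 842) / 5 = 1794/5 = 358.80000
Detrended value: 112 − 358.80000 = -246.800

-246.800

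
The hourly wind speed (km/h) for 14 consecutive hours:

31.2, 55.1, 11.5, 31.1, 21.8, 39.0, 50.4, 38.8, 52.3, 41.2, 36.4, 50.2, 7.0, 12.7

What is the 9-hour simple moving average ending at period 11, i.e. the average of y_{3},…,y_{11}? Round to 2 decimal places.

Sum of periods 3–11: 11.5 + 31.1 + 21.8 + 39.0 + 50.4 + 38.8 + 52.3 + 41.2 + 36.4 = 322.5
Divide by 9: 322.5 / 9 = 35.83

35.83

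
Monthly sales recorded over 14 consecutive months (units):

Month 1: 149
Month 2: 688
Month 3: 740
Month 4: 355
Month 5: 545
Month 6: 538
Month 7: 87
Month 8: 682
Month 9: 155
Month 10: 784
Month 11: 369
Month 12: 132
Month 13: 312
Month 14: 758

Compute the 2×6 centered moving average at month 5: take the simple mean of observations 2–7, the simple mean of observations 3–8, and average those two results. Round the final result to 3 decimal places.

491.667

Sum over 2–7: 688 + 740 + 355 + 545 + 538 + 87 = 2953
Sum over 3–8: 740 + 355 + 545 + 538 + 87 + 682 = 2947
CMA at t=5 = (2953 + 2947) / (2·6) = 5900 / 12 = 491.667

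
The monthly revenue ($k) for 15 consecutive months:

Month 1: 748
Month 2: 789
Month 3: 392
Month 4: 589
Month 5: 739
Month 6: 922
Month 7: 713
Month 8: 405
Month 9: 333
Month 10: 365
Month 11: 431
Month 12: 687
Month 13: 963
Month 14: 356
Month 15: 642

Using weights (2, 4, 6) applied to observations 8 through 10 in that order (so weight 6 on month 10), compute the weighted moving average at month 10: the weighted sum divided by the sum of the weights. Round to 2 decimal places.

Weighted sum: 2·405 + 4·333 + 6·365 = 810 + 1332 + 2190 = 4332
Weight total: 2 + 4 + 6 = 12
WMA = 4332 / 12 = 361.00

361.00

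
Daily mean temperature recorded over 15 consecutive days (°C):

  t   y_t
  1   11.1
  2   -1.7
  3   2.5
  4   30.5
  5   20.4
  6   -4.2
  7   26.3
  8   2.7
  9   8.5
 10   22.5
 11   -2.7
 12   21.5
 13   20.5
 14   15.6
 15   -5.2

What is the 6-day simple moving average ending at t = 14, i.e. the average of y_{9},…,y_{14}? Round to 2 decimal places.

14.32

Sum of periods 9–14: 8.5 + 22.5 + (-2.7) + 21.5 + 20.5 + 15.6 = 85.9
Divide by 6: 85.9 / 6 = 14.32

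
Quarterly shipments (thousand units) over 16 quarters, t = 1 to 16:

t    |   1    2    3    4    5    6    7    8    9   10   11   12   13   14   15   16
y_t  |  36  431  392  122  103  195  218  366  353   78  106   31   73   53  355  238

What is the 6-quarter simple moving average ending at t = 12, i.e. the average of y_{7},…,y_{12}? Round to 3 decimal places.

Sum of periods 7–12: 218 + 366 + 353 + 78 + 106 + 31 = 1152
Divide by 6: 1152 / 6 = 192.000

192.000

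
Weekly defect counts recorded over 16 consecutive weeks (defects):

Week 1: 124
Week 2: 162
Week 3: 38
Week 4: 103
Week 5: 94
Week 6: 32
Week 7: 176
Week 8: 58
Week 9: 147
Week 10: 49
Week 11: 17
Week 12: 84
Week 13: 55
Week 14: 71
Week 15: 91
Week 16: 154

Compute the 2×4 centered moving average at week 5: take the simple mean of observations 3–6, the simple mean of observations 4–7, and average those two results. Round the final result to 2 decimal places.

84.00

Sum over 3–6: 38 + 103 + 94 + 32 = 267
Sum over 4–7: 103 + 94 + 32 + 176 = 405
CMA at t=5 = (267 + 405) / (2·4) = 672 / 8 = 84.00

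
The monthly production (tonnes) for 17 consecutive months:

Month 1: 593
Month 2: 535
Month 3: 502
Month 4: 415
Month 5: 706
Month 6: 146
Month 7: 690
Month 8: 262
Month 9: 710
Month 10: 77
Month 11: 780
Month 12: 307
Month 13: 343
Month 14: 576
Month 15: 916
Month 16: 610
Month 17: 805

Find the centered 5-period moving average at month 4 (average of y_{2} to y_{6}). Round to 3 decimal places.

Sum of periods 2–6: 535 + 502 + 415 + 706 + 146 = 2304
Divide by 5: 2304 / 5 = 460.800

460.800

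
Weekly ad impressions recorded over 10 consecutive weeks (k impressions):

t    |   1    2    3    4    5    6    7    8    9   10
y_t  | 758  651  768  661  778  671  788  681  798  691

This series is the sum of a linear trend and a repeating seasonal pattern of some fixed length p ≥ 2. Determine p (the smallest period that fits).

2

First differences y_{t+1} − y_t: -107, 117, -107, 117, -107, 117, …
The difference pattern repeats every 2 terms and not for any smaller step, so p = 2.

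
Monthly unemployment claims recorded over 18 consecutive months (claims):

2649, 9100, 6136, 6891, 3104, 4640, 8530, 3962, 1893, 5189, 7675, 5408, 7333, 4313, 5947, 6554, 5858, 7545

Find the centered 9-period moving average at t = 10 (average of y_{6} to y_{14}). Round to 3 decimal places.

5438.111

Sum of periods 6–14: 4640 + 8530 + 3962 + 1893 + 5189 + 7675 + 5408 + 7333 + 4313 = 48943
Divide by 9: 48943 / 9 = 5438.111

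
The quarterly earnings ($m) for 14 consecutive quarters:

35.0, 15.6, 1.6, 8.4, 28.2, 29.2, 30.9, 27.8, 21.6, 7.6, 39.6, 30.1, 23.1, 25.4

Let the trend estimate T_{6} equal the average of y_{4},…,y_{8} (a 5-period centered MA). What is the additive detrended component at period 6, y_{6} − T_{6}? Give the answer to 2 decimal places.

Trend T_6 = (8.4 + 28.2 + 29.2 + 30.9 + 27.8) / 5 = 124.5/5 = 24.9000
Detrended value: 29.2 − 24.9000 = 4.30

4.30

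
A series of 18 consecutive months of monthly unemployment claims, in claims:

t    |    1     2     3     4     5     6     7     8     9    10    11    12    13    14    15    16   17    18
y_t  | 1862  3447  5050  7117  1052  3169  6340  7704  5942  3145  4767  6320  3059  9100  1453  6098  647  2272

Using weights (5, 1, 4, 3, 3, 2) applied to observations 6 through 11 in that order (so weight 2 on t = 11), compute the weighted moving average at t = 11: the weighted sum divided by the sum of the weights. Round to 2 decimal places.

4988.67

Weighted sum: 5·3169 + 1·6340 + 4·7704 + 3·5942 + 3·3145 + 2·4767 = 15845 + 6340 + 30816 + 17826 + 9435 + 9534 = 89796
Weight total: 5 + 1 + 4 + 3 + 3 + 2 = 18
WMA = 89796 / 18 = 4988.67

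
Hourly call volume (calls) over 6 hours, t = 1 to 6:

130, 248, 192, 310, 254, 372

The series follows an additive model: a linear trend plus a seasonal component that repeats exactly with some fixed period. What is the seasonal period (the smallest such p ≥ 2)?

2

First differences y_{t+1} − y_t: 118, -56, 118, -56, 118, …
The difference pattern repeats every 2 terms and not for any smaller step, so p = 2.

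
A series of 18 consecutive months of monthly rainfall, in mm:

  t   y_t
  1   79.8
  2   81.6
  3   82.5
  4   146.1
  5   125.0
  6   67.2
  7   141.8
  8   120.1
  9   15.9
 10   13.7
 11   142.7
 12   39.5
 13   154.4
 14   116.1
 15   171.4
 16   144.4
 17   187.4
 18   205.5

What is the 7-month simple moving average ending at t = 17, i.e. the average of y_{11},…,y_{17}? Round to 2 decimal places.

Sum of periods 11–17: 142.7 + 39.5 + 154.4 + 116.1 + 171.4 + 144.4 + 187.4 = 955.9
Divide by 7: 955.9 / 7 = 136.56

136.56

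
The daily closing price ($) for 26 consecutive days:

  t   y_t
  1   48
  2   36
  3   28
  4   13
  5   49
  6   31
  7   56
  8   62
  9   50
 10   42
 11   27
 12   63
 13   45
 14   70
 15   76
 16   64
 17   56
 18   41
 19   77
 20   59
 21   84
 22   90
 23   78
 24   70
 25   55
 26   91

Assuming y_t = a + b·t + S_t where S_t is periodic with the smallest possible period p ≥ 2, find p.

7

First differences y_{t+1} − y_t: -12, -8, -15, 36, -18, 25, 6, -12, -8, -15, 36, -18, 25, 6, -12, -8, …
The difference pattern repeats every 7 terms and not for any smaller step, so p = 7.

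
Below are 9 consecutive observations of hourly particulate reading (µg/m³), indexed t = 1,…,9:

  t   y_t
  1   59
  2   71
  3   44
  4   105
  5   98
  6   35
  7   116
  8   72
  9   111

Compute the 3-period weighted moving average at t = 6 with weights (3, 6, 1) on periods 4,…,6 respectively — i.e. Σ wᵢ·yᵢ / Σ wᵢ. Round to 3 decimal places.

Weighted sum: 3·105 + 6·98 + 1·35 = 315 + 588 + 35 = 938
Weight total: 3 + 6 + 1 = 10
WMA = 938 / 10 = 93.800

93.800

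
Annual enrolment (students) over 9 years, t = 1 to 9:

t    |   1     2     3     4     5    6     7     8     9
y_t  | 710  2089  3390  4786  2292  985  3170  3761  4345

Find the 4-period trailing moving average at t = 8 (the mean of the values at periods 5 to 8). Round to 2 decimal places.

2552.00

Sum of periods 5–8: 2292 + 985 + 3170 + 3761 = 10208
Divide by 4: 10208 / 4 = 2552.00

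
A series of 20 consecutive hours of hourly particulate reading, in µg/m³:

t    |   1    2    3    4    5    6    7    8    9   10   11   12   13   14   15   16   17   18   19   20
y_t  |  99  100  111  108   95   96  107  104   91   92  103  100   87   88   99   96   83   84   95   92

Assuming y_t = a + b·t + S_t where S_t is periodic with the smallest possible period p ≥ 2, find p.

First differences y_{t+1} − y_t: 1, 11, -3, -13, 1, 11, -3, -13, 1, 11, …
The difference pattern repeats every 4 terms and not for any smaller step, so p = 4.

4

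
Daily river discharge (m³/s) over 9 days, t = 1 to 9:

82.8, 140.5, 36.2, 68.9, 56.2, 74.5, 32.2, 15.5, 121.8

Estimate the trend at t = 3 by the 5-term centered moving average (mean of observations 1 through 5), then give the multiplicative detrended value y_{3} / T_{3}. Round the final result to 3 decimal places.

Trend T_3 = (82.8 + 140.5 + 36.2 + 68.9 + 56.2) / 5 = 384.6/5 = 76.92000
Ratio to trend: 36.2 / 76.92000 = 0.471

0.471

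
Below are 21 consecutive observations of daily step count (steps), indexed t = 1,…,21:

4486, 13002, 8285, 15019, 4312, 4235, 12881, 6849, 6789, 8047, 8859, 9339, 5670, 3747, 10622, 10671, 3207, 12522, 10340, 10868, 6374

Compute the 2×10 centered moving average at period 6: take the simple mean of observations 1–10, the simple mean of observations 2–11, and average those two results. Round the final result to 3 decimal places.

Sum over 1–10: 4486 + 13002 + 8285 + 15019 + 4312 + 4235 + 12881 + 6849 + 6789 + 8047 = 83905
Sum over 2–11: 13002 + 8285 + 15019 + 4312 + 4235 + 12881 + 6849 + 6789 + 8047 + 8859 = 88278
CMA at t=6 = (83905 + 88278) / (2·10) = 172183 / 20 = 8609.150

8609.150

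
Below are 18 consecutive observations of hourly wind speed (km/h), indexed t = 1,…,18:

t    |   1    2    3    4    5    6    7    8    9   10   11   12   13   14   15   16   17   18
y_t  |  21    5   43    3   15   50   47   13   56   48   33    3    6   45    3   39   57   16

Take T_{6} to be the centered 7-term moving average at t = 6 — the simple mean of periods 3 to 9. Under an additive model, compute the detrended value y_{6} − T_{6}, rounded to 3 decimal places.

Trend T_6 = (43 + 3 + 15 + 50 + 47 + 13 + 56) / 7 = 227/7 = 32.42857
Detrended value: 50 − 32.42857 = 17.571

17.571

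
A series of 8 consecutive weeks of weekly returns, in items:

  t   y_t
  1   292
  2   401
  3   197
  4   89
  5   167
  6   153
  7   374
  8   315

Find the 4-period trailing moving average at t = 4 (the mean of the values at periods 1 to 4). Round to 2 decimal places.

244.75

Sum of periods 1–4: 292 + 401 + 197 + 89 = 979
Divide by 4: 979 / 4 = 244.75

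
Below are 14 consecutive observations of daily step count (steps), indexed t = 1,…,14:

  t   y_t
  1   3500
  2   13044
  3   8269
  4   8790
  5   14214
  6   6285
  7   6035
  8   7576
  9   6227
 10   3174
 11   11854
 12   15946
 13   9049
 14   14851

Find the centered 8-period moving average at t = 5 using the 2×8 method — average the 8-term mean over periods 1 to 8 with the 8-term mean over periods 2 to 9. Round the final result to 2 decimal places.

8634.56

Sum over 1–8: 3500 + 13044 + 8269 + 8790 + 14214 + 6285 + 6035 + 7576 = 67713
Sum over 2–9: 13044 + 8269 + 8790 + 14214 + 6285 + 6035 + 7576 + 6227 = 70440
CMA at t=5 = (67713 + 70440) / (2·8) = 138153 / 16 = 8634.56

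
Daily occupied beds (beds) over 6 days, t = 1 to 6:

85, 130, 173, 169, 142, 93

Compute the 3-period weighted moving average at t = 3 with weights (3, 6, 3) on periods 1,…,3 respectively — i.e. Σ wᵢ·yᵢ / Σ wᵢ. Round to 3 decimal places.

Weighted sum: 3·85 + 6·130 + 3·173 = 255 + 780 + 519 = 1554
Weight total: 3 + 6 + 3 = 12
WMA = 1554 / 12 = 129.500

129.500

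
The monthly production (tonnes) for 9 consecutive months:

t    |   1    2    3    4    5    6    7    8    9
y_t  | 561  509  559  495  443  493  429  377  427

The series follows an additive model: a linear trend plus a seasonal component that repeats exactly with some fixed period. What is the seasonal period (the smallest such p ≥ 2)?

First differences y_{t+1} − y_t: -52, 50, -64, -52, 50, -64, -52, 50, …
The difference pattern repeats every 3 terms and not for any smaller step, so p = 3.

3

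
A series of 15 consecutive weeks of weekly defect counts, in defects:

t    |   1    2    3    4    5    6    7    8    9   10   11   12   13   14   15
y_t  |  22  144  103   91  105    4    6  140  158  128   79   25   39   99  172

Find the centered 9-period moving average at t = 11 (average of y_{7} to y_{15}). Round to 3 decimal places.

Sum of periods 7–15: 6 + 140 + 158 + 128 + 79 + 25 + 39 + 99 + 172 = 846
Divide by 9: 846 / 9 = 94.000

94.000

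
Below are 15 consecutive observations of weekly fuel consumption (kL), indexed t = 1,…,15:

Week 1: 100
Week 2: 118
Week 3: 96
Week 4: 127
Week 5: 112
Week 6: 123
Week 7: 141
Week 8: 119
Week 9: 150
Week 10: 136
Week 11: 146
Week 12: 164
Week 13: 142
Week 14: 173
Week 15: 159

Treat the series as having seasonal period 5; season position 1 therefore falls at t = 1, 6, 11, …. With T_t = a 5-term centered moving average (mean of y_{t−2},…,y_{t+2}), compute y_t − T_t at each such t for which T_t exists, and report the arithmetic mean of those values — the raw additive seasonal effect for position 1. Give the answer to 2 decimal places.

-1.50

Season position 1 occurs at t = 6, 11 (where T_t is defined).
t=6: T_6 = 124.4000; y_6 − T_6 = 123 − 124.4000 = -1.4000
t=11: T_11 = 147.6000; y_11 − T_11 = 146 − 147.6000 = -1.6000
Mean deviation: (-1.4000 + -1.6000) / 2 = -1.50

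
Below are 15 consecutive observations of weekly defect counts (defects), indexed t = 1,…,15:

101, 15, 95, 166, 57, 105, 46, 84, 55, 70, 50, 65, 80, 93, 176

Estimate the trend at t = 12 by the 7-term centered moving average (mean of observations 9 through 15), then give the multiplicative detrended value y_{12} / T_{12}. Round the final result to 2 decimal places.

0.77

Trend T_12 = (55 + 70 + 50 + 65 + 80 + 93 + 176) / 7 = 589/7 = 84.1429
Ratio to trend: 65 / 84.1429 = 0.77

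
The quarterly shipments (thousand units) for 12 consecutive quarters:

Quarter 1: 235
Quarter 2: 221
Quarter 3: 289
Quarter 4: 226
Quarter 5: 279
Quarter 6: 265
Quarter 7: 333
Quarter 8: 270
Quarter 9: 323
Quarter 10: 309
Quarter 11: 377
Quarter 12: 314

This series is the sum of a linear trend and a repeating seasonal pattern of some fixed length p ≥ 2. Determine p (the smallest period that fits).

First differences y_{t+1} − y_t: -14, 68, -63, 53, -14, 68, -63, 53, -14, 68, …
The difference pattern repeats every 4 terms and not for any smaller step, so p = 4.

4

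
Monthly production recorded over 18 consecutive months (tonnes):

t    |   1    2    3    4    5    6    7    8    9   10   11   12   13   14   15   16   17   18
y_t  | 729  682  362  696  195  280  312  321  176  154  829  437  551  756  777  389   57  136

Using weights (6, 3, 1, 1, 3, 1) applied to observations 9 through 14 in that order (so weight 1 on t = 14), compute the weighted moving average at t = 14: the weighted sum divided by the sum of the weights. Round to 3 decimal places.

Weighted sum: 6·176 + 3·154 + 1·829 + 1·437 + 3·551 + 1·756 = 1056 + 462 + 829 + 437 + 1653 + 756 = 5193
Weight total: 6 + 3 + 1 + 1 + 3 + 1 = 15
WMA = 5193 / 15 = 346.200

346.200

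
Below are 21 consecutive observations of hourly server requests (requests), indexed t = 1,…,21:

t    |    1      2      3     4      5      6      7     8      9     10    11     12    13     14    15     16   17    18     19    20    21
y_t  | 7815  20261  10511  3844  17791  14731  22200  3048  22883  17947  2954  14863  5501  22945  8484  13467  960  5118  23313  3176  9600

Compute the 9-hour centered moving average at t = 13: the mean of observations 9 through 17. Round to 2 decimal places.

Sum of periods 9–17: 22883 + 17947 + 2954 + 14863 + 5501 + 22945 + 8484 + 13467 + 960 = 110004
Divide by 9: 110004 / 9 = 12222.67

12222.67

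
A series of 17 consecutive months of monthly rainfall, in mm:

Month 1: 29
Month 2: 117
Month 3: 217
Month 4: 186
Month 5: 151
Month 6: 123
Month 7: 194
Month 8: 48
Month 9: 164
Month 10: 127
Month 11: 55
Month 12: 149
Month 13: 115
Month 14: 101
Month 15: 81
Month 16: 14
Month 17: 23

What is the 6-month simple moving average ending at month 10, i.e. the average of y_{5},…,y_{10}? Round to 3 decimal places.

Sum of periods 5–10: 151 + 123 + 194 + 48 + 164 + 127 = 807
Divide by 6: 807 / 6 = 134.500

134.500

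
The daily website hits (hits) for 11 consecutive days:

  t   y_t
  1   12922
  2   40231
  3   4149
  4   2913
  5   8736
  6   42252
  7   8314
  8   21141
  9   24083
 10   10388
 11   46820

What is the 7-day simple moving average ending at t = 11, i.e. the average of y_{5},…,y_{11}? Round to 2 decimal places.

23104.86

Sum of periods 5–11: 8736 + 42252 + 8314 + 21141 + 24083 + 10388 + 46820 = 161734
Divide by 7: 161734 / 7 = 23104.86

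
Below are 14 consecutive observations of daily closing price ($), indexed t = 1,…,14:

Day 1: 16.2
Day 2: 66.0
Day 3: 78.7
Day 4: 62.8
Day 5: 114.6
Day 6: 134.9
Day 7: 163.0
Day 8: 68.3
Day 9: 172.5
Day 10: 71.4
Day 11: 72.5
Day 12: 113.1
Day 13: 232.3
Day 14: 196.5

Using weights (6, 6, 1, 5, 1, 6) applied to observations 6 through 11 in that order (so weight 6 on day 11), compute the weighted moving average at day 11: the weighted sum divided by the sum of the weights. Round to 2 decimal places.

128.98

Weighted sum: 6·134.9 + 6·163.0 + 1·68.3 + 5·172.5 + 1·71.4 + 6·72.5 = 809.4 + 978.0 + 68.3 + 862.5 + 71.4 + 435.0 = 3224.6
Weight total: 6 + 6 + 1 + 5 + 1 + 6 = 25
WMA = 3224.6 / 25 = 128.98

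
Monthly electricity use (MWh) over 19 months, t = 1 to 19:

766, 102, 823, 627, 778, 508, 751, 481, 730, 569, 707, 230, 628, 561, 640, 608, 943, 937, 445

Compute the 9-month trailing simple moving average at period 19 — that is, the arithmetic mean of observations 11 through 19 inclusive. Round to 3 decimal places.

Sum of periods 11–19: 707 + 230 + 628 + 561 + 640 + 608 + 943 + 937 + 445 = 5699
Divide by 9: 5699 / 9 = 633.222

633.222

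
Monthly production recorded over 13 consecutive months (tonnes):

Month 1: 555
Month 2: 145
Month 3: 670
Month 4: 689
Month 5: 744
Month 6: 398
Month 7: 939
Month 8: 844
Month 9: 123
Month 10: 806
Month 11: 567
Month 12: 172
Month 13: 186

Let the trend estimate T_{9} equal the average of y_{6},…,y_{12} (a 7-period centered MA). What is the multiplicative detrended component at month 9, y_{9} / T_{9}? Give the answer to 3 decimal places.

0.224

Trend T_9 = (398 + 939 + 844 + 123 + 806 + 567 + 172) / 7 = 3849/7 = 549.85714
Ratio to trend: 123 / 549.85714 = 0.224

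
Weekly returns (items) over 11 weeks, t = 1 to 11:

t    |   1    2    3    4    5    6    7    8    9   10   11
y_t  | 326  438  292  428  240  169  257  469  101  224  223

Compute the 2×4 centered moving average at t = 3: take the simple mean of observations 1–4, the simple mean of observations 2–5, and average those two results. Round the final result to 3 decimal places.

360.250

Sum over 1–4: 326 + 438 + 292 + 428 = 1484
Sum over 2–5: 438 + 292 + 428 + 240 = 1398
CMA at t=3 = (1484 + 1398) / (2·4) = 2882 / 8 = 360.250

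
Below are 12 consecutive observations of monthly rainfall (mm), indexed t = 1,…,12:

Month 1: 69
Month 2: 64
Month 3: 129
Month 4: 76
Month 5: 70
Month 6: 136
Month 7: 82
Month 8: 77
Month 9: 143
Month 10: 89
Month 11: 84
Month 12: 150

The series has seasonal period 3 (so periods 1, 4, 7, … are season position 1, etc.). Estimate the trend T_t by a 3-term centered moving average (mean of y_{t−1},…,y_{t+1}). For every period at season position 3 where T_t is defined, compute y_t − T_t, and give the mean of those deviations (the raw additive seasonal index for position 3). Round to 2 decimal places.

Season position 3 occurs at t = 3, 6, 9 (where T_t is defined).
t=3: T_3 = 89.6667; y_3 − T_3 = 129 − 89.6667 = 39.3333
t=6: T_6 = 96.0000; y_6 − T_6 = 136 − 96.0000 = 40.0000
t=9: T_9 = 103.0000; y_9 − T_9 = 143 − 103.0000 = 40.0000
Mean deviation: (39.3333 + 40.0000 + 40.0000) / 3 = 39.78

39.78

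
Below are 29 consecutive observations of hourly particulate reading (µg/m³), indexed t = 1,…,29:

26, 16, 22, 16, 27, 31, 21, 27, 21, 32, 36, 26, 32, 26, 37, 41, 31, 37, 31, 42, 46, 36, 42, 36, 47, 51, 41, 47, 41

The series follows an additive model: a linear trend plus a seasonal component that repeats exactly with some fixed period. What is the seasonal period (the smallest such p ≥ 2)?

First differences y_{t+1} − y_t: -10, 6, -6, 11, 4, -10, 6, -6, 11, 4, -10, 6, …
The difference pattern repeats every 5 terms and not for any smaller step, so p = 5.

5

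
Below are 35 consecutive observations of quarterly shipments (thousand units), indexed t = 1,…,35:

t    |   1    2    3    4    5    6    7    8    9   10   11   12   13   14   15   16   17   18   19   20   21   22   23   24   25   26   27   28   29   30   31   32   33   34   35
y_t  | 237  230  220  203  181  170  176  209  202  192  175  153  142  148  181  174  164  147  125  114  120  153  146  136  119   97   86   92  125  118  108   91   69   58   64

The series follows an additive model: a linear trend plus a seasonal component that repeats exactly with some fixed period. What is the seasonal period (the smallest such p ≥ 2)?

First differences y_{t+1} − y_t: -7, -10, -17, -22, -11, 6, 33, -7, -10, -17, -22, -11, 6, 33, -7, -10, …
The difference pattern repeats every 7 terms and not for any smaller step, so p = 7.

7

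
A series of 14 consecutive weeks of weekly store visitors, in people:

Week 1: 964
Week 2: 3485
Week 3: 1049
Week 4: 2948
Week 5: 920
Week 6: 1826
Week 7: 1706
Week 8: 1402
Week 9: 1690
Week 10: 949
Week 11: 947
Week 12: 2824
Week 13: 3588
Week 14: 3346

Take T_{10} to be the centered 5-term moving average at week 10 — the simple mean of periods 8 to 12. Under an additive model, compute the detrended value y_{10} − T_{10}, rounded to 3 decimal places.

-613.400

Trend T_10 = (1402 + 1690 + 949 + 947 + 2824) / 5 = 7812/5 = 1562.40000
Detrended value: 949 − 1562.40000 = -613.400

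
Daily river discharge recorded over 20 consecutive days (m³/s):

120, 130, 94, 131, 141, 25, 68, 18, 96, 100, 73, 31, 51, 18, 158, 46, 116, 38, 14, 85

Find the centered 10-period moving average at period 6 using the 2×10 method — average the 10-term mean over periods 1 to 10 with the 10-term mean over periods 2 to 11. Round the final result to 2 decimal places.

Sum over 1–10: 120 + 130 + 94 + 131 + 141 + 25 + 68 + 18 + 96 + 100 = 923
Sum over 2–11: 130 + 94 + 131 + 141 + 25 + 68 + 18 + 96 + 100 + 73 = 876
CMA at t=6 = (923 + 876) / (2·10) = 1799 / 20 = 89.95

89.95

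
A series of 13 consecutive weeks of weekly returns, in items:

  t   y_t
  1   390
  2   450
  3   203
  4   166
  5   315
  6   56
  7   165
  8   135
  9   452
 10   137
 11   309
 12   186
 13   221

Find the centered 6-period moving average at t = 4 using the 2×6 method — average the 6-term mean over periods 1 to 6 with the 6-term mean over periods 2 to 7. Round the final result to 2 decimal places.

244.58

Sum over 1–6: 390 + 450 + 203 + 166 + 315 + 56 = 1580
Sum over 2–7: 450 + 203 + 166 + 315 + 56 + 165 = 1355
CMA at t=4 = (1580 + 1355) / (2·6) = 2935 / 12 = 244.58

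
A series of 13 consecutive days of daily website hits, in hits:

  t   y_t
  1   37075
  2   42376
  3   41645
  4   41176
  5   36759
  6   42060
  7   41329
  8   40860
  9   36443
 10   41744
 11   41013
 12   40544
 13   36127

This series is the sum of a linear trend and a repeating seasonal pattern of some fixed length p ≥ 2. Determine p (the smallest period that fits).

First differences y_{t+1} − y_t: 5301, -731, -469, -4417, 5301, -731, -469, -4417, 5301, -731, …
The difference pattern repeats every 4 terms and not for any smaller step, so p = 4.

4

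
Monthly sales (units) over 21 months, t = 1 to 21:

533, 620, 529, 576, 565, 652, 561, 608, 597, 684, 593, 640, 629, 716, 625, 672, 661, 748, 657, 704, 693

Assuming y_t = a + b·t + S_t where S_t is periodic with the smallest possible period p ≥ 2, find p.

4

First differences y_{t+1} − y_t: 87, -91, 47, -11, 87, -91, 47, -11, 87, -91, …
The difference pattern repeats every 4 terms and not for any smaller step, so p = 4.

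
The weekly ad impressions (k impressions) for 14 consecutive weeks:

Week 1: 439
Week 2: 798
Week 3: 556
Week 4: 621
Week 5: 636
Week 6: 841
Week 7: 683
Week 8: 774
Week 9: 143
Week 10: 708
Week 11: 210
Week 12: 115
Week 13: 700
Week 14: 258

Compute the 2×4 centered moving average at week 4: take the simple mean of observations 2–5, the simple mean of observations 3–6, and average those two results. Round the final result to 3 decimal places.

Sum over 2–5: 798 + 556 + 621 + 636 = 2611
Sum over 3–6: 556 + 621 + 636 + 841 = 2654
CMA at t=4 = (2611 + 2654) / (2·4) = 5265 / 8 = 658.125

658.125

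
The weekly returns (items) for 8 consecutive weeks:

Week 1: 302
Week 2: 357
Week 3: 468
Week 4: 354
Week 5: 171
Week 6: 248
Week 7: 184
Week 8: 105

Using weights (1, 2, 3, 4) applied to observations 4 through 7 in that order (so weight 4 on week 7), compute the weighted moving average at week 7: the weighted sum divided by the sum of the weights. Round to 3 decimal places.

Weighted sum: 1·354 + 2·171 + 3·248 + 4·184 = 354 + 342 + 744 + 736 = 2176
Weight total: 1 + 2 + 3 + 4 = 10
WMA = 2176 / 10 = 217.600

217.600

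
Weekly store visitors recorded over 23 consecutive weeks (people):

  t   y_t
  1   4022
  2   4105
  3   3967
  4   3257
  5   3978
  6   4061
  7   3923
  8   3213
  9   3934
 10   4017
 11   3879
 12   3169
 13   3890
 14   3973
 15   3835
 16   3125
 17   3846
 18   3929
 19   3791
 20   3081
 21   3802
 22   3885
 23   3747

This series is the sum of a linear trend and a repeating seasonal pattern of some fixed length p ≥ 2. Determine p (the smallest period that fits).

First differences y_{t+1} − y_t: 83, -138, -710, 721, 83, -138, -710, 721, 83, -138, …
The difference pattern repeats every 4 terms and not for any smaller step, so p = 4.

4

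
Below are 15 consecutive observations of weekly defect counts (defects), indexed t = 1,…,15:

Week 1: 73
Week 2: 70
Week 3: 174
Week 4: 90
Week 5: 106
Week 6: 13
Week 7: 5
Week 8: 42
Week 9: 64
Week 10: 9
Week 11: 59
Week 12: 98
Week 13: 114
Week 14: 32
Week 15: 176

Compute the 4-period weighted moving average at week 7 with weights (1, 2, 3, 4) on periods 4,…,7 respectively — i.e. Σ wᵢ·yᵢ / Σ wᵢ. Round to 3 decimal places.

Weighted sum: 1·90 + 2·106 + 3·13 + 4·5 = 90 + 212 + 39 + 20 = 361
Weight total: 1 + 2 + 3 + 4 = 10
WMA = 361 / 10 = 36.100

36.100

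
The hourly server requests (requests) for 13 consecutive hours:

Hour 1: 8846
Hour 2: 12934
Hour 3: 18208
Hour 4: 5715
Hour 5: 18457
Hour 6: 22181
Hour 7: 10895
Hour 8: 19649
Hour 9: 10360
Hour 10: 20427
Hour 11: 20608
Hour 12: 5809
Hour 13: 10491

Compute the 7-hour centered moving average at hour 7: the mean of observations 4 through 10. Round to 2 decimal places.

15383.43

Sum of periods 4–10: 5715 + 18457 + 22181 + 10895 + 19649 + 10360 + 20427 = 107684
Divide by 7: 107684 / 7 = 15383.43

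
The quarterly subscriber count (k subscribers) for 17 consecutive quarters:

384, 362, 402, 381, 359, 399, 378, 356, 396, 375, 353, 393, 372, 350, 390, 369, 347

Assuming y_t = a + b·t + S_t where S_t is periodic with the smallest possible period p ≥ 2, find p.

3

First differences y_{t+1} − y_t: -22, 40, -21, -22, 40, -21, -22, 40, …
The difference pattern repeats every 3 terms and not for any smaller step, so p = 3.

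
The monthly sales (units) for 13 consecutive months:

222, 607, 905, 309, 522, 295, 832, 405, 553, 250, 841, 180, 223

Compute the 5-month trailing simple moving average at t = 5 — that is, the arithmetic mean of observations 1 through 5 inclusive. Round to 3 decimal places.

Sum of periods 1–5: 222 + 607 + 905 + 309 + 522 = 2565
Divide by 5: 2565 / 5 = 513.000

513.000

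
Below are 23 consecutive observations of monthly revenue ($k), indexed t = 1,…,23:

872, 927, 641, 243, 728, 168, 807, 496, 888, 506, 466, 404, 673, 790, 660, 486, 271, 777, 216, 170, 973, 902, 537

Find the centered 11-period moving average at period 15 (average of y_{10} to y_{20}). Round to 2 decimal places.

492.64

Sum of periods 10–20: 506 + 466 + 404 + 673 + 790 + 660 + 486 + 271 + 777 + 216 + 170 = 5419
Divide by 11: 5419 / 11 = 492.64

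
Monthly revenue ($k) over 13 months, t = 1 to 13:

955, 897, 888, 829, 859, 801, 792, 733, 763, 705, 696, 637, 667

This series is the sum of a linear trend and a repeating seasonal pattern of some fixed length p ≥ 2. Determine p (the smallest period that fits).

4

First differences y_{t+1} − y_t: -58, -9, -59, 30, -58, -9, -59, 30, -58, -9, …
The difference pattern repeats every 4 terms and not for any smaller step, so p = 4.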